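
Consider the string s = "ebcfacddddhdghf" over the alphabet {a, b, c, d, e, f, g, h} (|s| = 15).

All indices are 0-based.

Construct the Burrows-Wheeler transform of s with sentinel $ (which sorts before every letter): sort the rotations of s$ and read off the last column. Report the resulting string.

ffeabcddhd$hcddg

rank  rotation          last
    0  $ebcfacddddhdghf  f
    1  acddddhdghf$ebcf  f
    2  bcfacddddhdghf$e  e
    3  cddddhdghf$ebcfa  a
    4  cfacddddhdghf$eb  b
    5  ddddhdghf$ebcfac  c
    6  dddhdghf$ebcfacd  d
    7  ddhdghf$ebcfacdd  d
    8  dghf$ebcfacddddh  h
    9  dhdghf$ebcfacddd  d
   10  ebcfacddddhdghf$  $
   11  f$ebcfacddddhdgh  h
   12  facddddhdghf$ebc  c
   13  ghf$ebcfacddddhd  d
   14  hdghf$ebcfacdddd  d
   15  hf$ebcfacddddhdg  g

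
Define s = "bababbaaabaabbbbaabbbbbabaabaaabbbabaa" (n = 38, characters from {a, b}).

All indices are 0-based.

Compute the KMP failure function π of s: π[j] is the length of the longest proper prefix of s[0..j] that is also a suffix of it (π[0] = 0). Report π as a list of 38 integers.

[0, 0, 1, 2, 3, 1, 2, 0, 0, 1, 2, 0, 1, 1, 1, 1, 2, 0, 1, 1, 1, 1, 1, 2, 3, 4, 0, 1, 2, 0, 0, 1, 1, 1, 2, 3, 4, 0]

π[0] = 0
j=1 s[j]='a': π[1]=0 (border '')
j=2 s[j]='b': π[2]=1 (border 'b')
j=3 s[j]='a': π[3]=2 (border 'ba')
j=4 s[j]='b': π[4]=3 (border 'bab')
j=5 s[j]='b': k: 3→1→0; π[5]=1 (border 'b')
j=6 s[j]='a': π[6]=2 (border 'ba')
j=7 s[j]='a': k: 2→0; π[7]=0 (border '')
j=8 s[j]='a': π[8]=0 (border '')
j=9 s[j]='b': π[9]=1 (border 'b')
j=10 s[j]='a': π[10]=2 (border 'ba')
j=11 s[j]='a': k: 2→0; π[11]=0 (border '')
j=12 s[j]='b': π[12]=1 (border 'b')
j=13 s[j]='b': k: 1→0; π[13]=1 (border 'b')
j=14 s[j]='b': k: 1→0; π[14]=1 (border 'b')
j=15 s[j]='b': k: 1→0; π[15]=1 (border 'b')
j=16 s[j]='a': π[16]=2 (border 'ba')
j=17 s[j]='a': k: 2→0; π[17]=0 (border '')
j=18 s[j]='b': π[18]=1 (border 'b')
j=19 s[j]='b': k: 1→0; π[19]=1 (border 'b')
j=20 s[j]='b': k: 1→0; π[20]=1 (border 'b')
j=21 s[j]='b': k: 1→0; π[21]=1 (border 'b')
j=22 s[j]='b': k: 1→0; π[22]=1 (border 'b')
j=23 s[j]='a': π[23]=2 (border 'ba')
j=24 s[j]='b': π[24]=3 (border 'bab')
j=25 s[j]='a': π[25]=4 (border 'baba')
j=26 s[j]='a': k: 4→2→0; π[26]=0 (border '')
j=27 s[j]='b': π[27]=1 (border 'b')
j=28 s[j]='a': π[28]=2 (border 'ba')
j=29 s[j]='a': k: 2→0; π[29]=0 (border '')
j=30 s[j]='a': π[30]=0 (border '')
j=31 s[j]='b': π[31]=1 (border 'b')
j=32 s[j]='b': k: 1→0; π[32]=1 (border 'b')
j=33 s[j]='b': k: 1→0; π[33]=1 (border 'b')
j=34 s[j]='a': π[34]=2 (border 'ba')
j=35 s[j]='b': π[35]=3 (border 'bab')
j=36 s[j]='a': π[36]=4 (border 'baba')
j=37 s[j]='a': k: 4→2→0; π[37]=0 (border '')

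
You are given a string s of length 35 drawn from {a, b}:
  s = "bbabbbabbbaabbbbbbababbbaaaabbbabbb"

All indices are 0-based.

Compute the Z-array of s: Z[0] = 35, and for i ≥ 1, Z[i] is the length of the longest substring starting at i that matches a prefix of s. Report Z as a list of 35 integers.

Z[0]=35
i=1: outside box; Z[1]=1 scan→box=[1,2)
i=2: outside box; Z[2]=0
i=3: outside box; Z[3]=2 scan→box=[3,5)
i=4: min(r-i=1, Z[1]=1)=1; Z[4]=7 scan→box=[4,11)
i=5: min(r-i=6, Z[1]=1)=1; Z[5]=1
i=6: min(r-i=5, Z[2]=0)=0; Z[6]=0
i=7: min(r-i=4, Z[3]=2)=2; Z[7]=2
i=8: min(r-i=3, Z[4]=7)=3; Z[8]=3
i=9: min(r-i=2, Z[5]=1)=1; Z[9]=1
i=10: min(r-i=1, Z[6]=0)=0; Z[10]=0
i=11: outside box; Z[11]=0
i=12: outside box; Z[12]=2 scan→box=[12,14)
i=13: min(r-i=1, Z[1]=1)=1; Z[13]=2 scan→box=[13,15)
i=14: min(r-i=1, Z[1]=1)=1; Z[14]=2 scan→box=[14,16)
i=15: min(r-i=1, Z[1]=1)=1; Z[15]=2 scan→box=[15,17)
i=16: min(r-i=1, Z[1]=1)=1; Z[16]=4 scan→box=[16,20)
i=17: min(r-i=3, Z[1]=1)=1; Z[17]=1
i=18: min(r-i=2, Z[2]=0)=0; Z[18]=0
i=19: min(r-i=1, Z[3]=2)=1; Z[19]=1
i=20: outside box; Z[20]=0
i=21: outside box; Z[21]=2 scan→box=[21,23)
i=22: min(r-i=1, Z[1]=1)=1; Z[22]=3 scan→box=[22,25)
i=23: min(r-i=2, Z[1]=1)=1; Z[23]=1
i=24: min(r-i=1, Z[2]=0)=0; Z[24]=0
i=25: outside box; Z[25]=0
i=26: outside box; Z[26]=0
i=27: outside box; Z[27]=0
i=28: outside box; Z[28]=2 scan→box=[28,30)
i=29: min(r-i=1, Z[1]=1)=1; Z[29]=6 scan→box=[29,35)
i=30: min(r-i=5, Z[1]=1)=1; Z[30]=1
i=31: min(r-i=4, Z[2]=0)=0; Z[31]=0
i=32: min(r-i=3, Z[3]=2)=2; Z[32]=2
i=33: min(r-i=2, Z[4]=7)=2; Z[33]=2
i=34: min(r-i=1, Z[5]=1)=1; Z[34]=1

[35, 1, 0, 2, 7, 1, 0, 2, 3, 1, 0, 0, 2, 2, 2, 2, 4, 1, 0, 1, 0, 2, 3, 1, 0, 0, 0, 0, 2, 6, 1, 0, 2, 2, 1]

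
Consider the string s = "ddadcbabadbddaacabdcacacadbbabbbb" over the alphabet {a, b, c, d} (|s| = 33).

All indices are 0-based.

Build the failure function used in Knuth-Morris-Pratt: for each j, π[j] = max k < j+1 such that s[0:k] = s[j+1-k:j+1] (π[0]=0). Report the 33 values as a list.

π[0] = 0
j=1 s[j]='d': π[1]=1 (border 'd')
j=2 s[j]='a': k: 1→0; π[2]=0 (border '')
j=3 s[j]='d': π[3]=1 (border 'd')
j=4 s[j]='c': k: 1→0; π[4]=0 (border '')
j=5 s[j]='b': π[5]=0 (border '')
j=6 s[j]='a': π[6]=0 (border '')
j=7 s[j]='b': π[7]=0 (border '')
j=8 s[j]='a': π[8]=0 (border '')
j=9 s[j]='d': π[9]=1 (border 'd')
j=10 s[j]='b': k: 1→0; π[10]=0 (border '')
j=11 s[j]='d': π[11]=1 (border 'd')
j=12 s[j]='d': π[12]=2 (border 'dd')
j=13 s[j]='a': π[13]=3 (border 'dda')
j=14 s[j]='a': k: 3→0; π[14]=0 (border '')
j=15 s[j]='c': π[15]=0 (border '')
j=16 s[j]='a': π[16]=0 (border '')
j=17 s[j]='b': π[17]=0 (border '')
j=18 s[j]='d': π[18]=1 (border 'd')
j=19 s[j]='c': k: 1→0; π[19]=0 (border '')
j=20 s[j]='a': π[20]=0 (border '')
j=21 s[j]='c': π[21]=0 (border '')
j=22 s[j]='a': π[22]=0 (border '')
j=23 s[j]='c': π[23]=0 (border '')
j=24 s[j]='a': π[24]=0 (border '')
j=25 s[j]='d': π[25]=1 (border 'd')
j=26 s[j]='b': k: 1→0; π[26]=0 (border '')
j=27 s[j]='b': π[27]=0 (border '')
j=28 s[j]='a': π[28]=0 (border '')
j=29 s[j]='b': π[29]=0 (border '')
j=30 s[j]='b': π[30]=0 (border '')
j=31 s[j]='b': π[31]=0 (border '')
j=32 s[j]='b': π[32]=0 (border '')

[0, 1, 0, 1, 0, 0, 0, 0, 0, 1, 0, 1, 2, 3, 0, 0, 0, 0, 1, 0, 0, 0, 0, 0, 0, 1, 0, 0, 0, 0, 0, 0, 0]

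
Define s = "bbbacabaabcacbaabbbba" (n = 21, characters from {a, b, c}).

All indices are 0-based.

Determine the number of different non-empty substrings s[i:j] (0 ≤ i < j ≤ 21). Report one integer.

rank→(start, suffix):
  0 → (20, 'a')
  1 → (14, 'aabbbba')
  2 → (7, 'aabcacbaabbbba')
  3 → (5, 'abaabcacbaabbbba')
  4 → (15, 'abbbba')
  5 → (8, 'abcacbaabbbba')
  6 → (3, 'acabaabcacbaabbbba')
  7 → (11, 'acbaabbbba')
  8 → (19, 'ba')
  9 → (13, 'baabbbba')
  10 → (6, 'baabcacbaabbbba')
  11 → (2, 'bacabaabcacbaabbbba')
  12 → (18, 'bba')
  13 → (1, 'bbacabaabcacbaabbbba')
  14 → (17, 'bbba')
  15 → (0, 'bbbacabaabcacbaabbbba')
  16 → (16, 'bbbba')
  17 → (9, 'bcacbaabbbba')
  18 → (4, 'cabaabcacbaabbbba')
  19 → (10, 'cacbaabbbba')
  20 → (12, 'cbaabbbba')

SA = [20, 14, 7, 5, 15, 8, 3, 11, 19, 13, 6, 2, 18, 1, 17, 0, 16, 9, 4, 10, 12]
[i] adj suffixes → lcp
  [1] 20/14 → 1 ('a')
  [2] 14/7 → 3 ('aab')
  [3] 7/5 → 1 ('a')
  [4] 5/15 → 2 ('ab')
  [5] 15/8 → 2 ('ab')
  [6] 8/3 → 1 ('a')
  [7] 3/11 → 2 ('ac')
  [8] 11/19 → 0 ('')
  [9] 19/13 → 2 ('ba')
  [10] 13/6 → 4 ('baab')
  [11] 6/2 → 2 ('ba')
  [12] 2/18 → 1 ('b')
  [13] 18/1 → 3 ('bba')
  [14] 1/17 → 2 ('bb')
  [15] 17/0 → 4 ('bbba')
  [16] 0/16 → 3 ('bbb')
  [17] 16/9 → 1 ('b')
  [18] 9/4 → 0 ('')
  [19] 4/10 → 2 ('ca')
  [20] 10/12 → 1 ('c')

n(n+1)/2 = 21·22/2 = 231
Σ LCP = 0 + 1 + 3 + 1 + 2 + 2 + 1 + 2 + 0 + 2 + 4 + 2 + 1 + 3 + 2 + 4 + 3 + 1 + 0 + 2 + 1 = 37
distinct = 231 − 37 = 194

194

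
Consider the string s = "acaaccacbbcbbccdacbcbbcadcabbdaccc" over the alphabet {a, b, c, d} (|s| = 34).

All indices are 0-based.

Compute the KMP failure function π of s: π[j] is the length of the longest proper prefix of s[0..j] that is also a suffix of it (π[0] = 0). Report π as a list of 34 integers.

π[0] = 0
j=1 s[j]='c': π[1]=0 (border '')
j=2 s[j]='a': π[2]=1 (border 'a')
j=3 s[j]='a': k: 1→0; π[3]=1 (border 'a')
j=4 s[j]='c': π[4]=2 (border 'ac')
j=5 s[j]='c': k: 2→0; π[5]=0 (border '')
j=6 s[j]='a': π[6]=1 (border 'a')
j=7 s[j]='c': π[7]=2 (border 'ac')
j=8 s[j]='b': k: 2→0; π[8]=0 (border '')
j=9 s[j]='b': π[9]=0 (border '')
j=10 s[j]='c': π[10]=0 (border '')
j=11 s[j]='b': π[11]=0 (border '')
j=12 s[j]='b': π[12]=0 (border '')
j=13 s[j]='c': π[13]=0 (border '')
j=14 s[j]='c': π[14]=0 (border '')
j=15 s[j]='d': π[15]=0 (border '')
j=16 s[j]='a': π[16]=1 (border 'a')
j=17 s[j]='c': π[17]=2 (border 'ac')
j=18 s[j]='b': k: 2→0; π[18]=0 (border '')
j=19 s[j]='c': π[19]=0 (border '')
j=20 s[j]='b': π[20]=0 (border '')
j=21 s[j]='b': π[21]=0 (border '')
j=22 s[j]='c': π[22]=0 (border '')
j=23 s[j]='a': π[23]=1 (border 'a')
j=24 s[j]='d': k: 1→0; π[24]=0 (border '')
j=25 s[j]='c': π[25]=0 (border '')
j=26 s[j]='a': π[26]=1 (border 'a')
j=27 s[j]='b': k: 1→0; π[27]=0 (border '')
j=28 s[j]='b': π[28]=0 (border '')
j=29 s[j]='d': π[29]=0 (border '')
j=30 s[j]='a': π[30]=1 (border 'a')
j=31 s[j]='c': π[31]=2 (border 'ac')
j=32 s[j]='c': k: 2→0; π[32]=0 (border '')
j=33 s[j]='c': π[33]=0 (border '')

[0, 0, 1, 1, 2, 0, 1, 2, 0, 0, 0, 0, 0, 0, 0, 0, 1, 2, 0, 0, 0, 0, 0, 1, 0, 0, 1, 0, 0, 0, 1, 2, 0, 0]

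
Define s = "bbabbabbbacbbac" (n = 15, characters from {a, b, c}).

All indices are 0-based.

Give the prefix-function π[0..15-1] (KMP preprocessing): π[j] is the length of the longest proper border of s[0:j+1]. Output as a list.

π[0] = 0
j=1 s[j]='b': π[1]=1 (border 'b')
j=2 s[j]='a': k: 1→0; π[2]=0 (border '')
j=3 s[j]='b': π[3]=1 (border 'b')
j=4 s[j]='b': π[4]=2 (border 'bb')
j=5 s[j]='a': π[5]=3 (border 'bba')
j=6 s[j]='b': π[6]=4 (border 'bbab')
j=7 s[j]='b': π[7]=5 (border 'bbabb')
j=8 s[j]='b': k: 5→2→1; π[8]=2 (border 'bb')
j=9 s[j]='a': π[9]=3 (border 'bba')
j=10 s[j]='c': k: 3→0; π[10]=0 (border '')
j=11 s[j]='b': π[11]=1 (border 'b')
j=12 s[j]='b': π[12]=2 (border 'bb')
j=13 s[j]='a': π[13]=3 (border 'bba')
j=14 s[j]='c': k: 3→0; π[14]=0 (border '')

[0, 1, 0, 1, 2, 3, 4, 5, 2, 3, 0, 1, 2, 3, 0]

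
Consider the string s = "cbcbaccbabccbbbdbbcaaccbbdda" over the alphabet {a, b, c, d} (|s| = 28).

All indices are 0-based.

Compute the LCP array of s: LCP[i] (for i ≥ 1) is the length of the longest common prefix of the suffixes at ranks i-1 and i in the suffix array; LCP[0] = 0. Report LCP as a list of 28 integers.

rank | idx | suffix
   0 |  27 | a
   1 |  19 | aaccbbdda
   2 |   8 | abccbbbdbbcaaccbbdda
   3 |   4 | accbabccbbbdbbcaaccbbdda
   4 |  20 | accbbdda
   5 |   7 | babccbbbdbbcaaccbbdda
   6 |   3 | baccbabccbbbdbbcaaccbbdda
   7 |  12 | bbbdbbcaaccbbdda
   8 |  16 | bbcaaccbbdda
   9 |  13 | bbdbbcaaccbbdda
  10 |  23 | bbdda
  11 |  17 | bcaaccbbdda
  12 |   1 | bcbaccbabccbbbdbbcaaccbbdda
  13 |   9 | bccbbbdbbcaaccbbdda
  14 |  14 | bdbbcaaccbbdda
  15 |  24 | bdda
  16 |  18 | caaccbbdda
  17 |   6 | cbabccbbbdbbcaaccbbdda
  18 |   2 | cbaccbabccbbbdbbcaaccbbdda
  19 |  11 | cbbbdbbcaaccbbdda
  20 |  22 | cbbdda
  21 |   0 | cbcbaccbabccbbbdbbcaaccbbdda
  22 |   5 | ccbabccbbbdbbcaaccbbdda
  23 |  10 | ccbbbdbbcaaccbbdda
  24 |  21 | ccbbdda
  25 |  26 | da
  26 |  15 | dbbcaaccbbdda
  27 |  25 | dda

SA = [27, 19, 8, 4, 20, 7, 3, 12, 16, 13, 23, 17, 1, 9, 14, 24, 18, 6, 2, 11, 22, 0, 5, 10, 21, 26, 15, 25]
i: (SA[i-1],SA[i]) lcp shared
  1: (27,19) 1 'a'
  2: (19,8) 1 'a'
  3: (8,4) 1 'a'
  4: (4,20) 4 'accb'
  5: (20,7) 0 ''
  6: (7,3) 2 'ba'
  7: (3,12) 1 'b'
  8: (12,16) 2 'bb'
  9: (16,13) 2 'bb'
  10: (13,23) 3 'bbd'
  11: (23,17) 1 'b'
  12: (17,1) 2 'bc'
  13: (1,9) 2 'bc'
  14: (9,14) 1 'b'
  15: (14,24) 2 'bd'
  16: (24,18) 0 ''
  17: (18,6) 1 'c'
  18: (6,2) 3 'cba'
  19: (2,11) 2 'cb'
  20: (11,22) 3 'cbb'
  21: (22,0) 2 'cb'
  22: (0,5) 1 'c'
  23: (5,10) 3 'ccb'
  24: (10,21) 4 'ccbb'
  25: (21,26) 0 ''
  26: (26,15) 1 'd'
  27: (15,25) 1 'd'

[0, 1, 1, 1, 4, 0, 2, 1, 2, 2, 3, 1, 2, 2, 1, 2, 0, 1, 3, 2, 3, 2, 1, 3, 4, 0, 1, 1]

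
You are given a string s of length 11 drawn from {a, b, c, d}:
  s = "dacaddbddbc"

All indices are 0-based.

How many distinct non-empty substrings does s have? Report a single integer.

56

rank→(start, suffix):
  0 → (1, 'acaddbddbc')
  1 → (3, 'addbddbc')
  2 → (9, 'bc')
  3 → (6, 'bddbc')
  4 → (10, 'c')
  5 → (2, 'caddbddbc')
  6 → (0, 'dacaddbddbc')
  7 → (8, 'dbc')
  8 → (5, 'dbddbc')
  9 → (7, 'ddbc')
  10 → (4, 'ddbddbc')

SA = [1, 3, 9, 6, 10, 2, 0, 8, 5, 7, 4]
[i] adj suffixes → lcp
  [1] 1/3 → 1 ('a')
  [2] 3/9 → 0 ('')
  [3] 9/6 → 1 ('b')
  [4] 6/10 → 0 ('')
  [5] 10/2 → 1 ('c')
  [6] 2/0 → 0 ('')
  [7] 0/8 → 1 ('d')
  [8] 8/5 → 2 ('db')
  [9] 5/7 → 1 ('d')
  [10] 7/4 → 3 ('ddb')

n(n+1)/2 = 11·12/2 = 66
Σ LCP = 0 + 1 + 0 + 1 + 0 + 1 + 0 + 1 + 2 + 1 + 3 = 10
distinct = 66 − 10 = 56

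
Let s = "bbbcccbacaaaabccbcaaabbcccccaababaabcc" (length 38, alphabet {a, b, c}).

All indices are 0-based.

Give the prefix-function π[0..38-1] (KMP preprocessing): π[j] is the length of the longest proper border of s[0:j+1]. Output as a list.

[0, 1, 2, 0, 0, 0, 1, 0, 0, 0, 0, 0, 0, 1, 0, 0, 1, 0, 0, 0, 0, 1, 2, 0, 0, 0, 0, 0, 0, 0, 1, 0, 1, 0, 0, 1, 0, 0]

π[0] = 0
j=1 s[j]='b': π[1]=1 (border 'b')
j=2 s[j]='b': π[2]=2 (border 'bb')
j=3 s[j]='c': k: 2→1→0; π[3]=0 (border '')
j=4 s[j]='c': π[4]=0 (border '')
j=5 s[j]='c': π[5]=0 (border '')
j=6 s[j]='b': π[6]=1 (border 'b')
j=7 s[j]='a': k: 1→0; π[7]=0 (border '')
j=8 s[j]='c': π[8]=0 (border '')
j=9 s[j]='a': π[9]=0 (border '')
j=10 s[j]='a': π[10]=0 (border '')
j=11 s[j]='a': π[11]=0 (border '')
j=12 s[j]='a': π[12]=0 (border '')
j=13 s[j]='b': π[13]=1 (border 'b')
j=14 s[j]='c': k: 1→0; π[14]=0 (border '')
j=15 s[j]='c': π[15]=0 (border '')
j=16 s[j]='b': π[16]=1 (border 'b')
j=17 s[j]='c': k: 1→0; π[17]=0 (border '')
j=18 s[j]='a': π[18]=0 (border '')
j=19 s[j]='a': π[19]=0 (border '')
j=20 s[j]='a': π[20]=0 (border '')
j=21 s[j]='b': π[21]=1 (border 'b')
j=22 s[j]='b': π[22]=2 (border 'bb')
j=23 s[j]='c': k: 2→1→0; π[23]=0 (border '')
j=24 s[j]='c': π[24]=0 (border '')
j=25 s[j]='c': π[25]=0 (border '')
j=26 s[j]='c': π[26]=0 (border '')
j=27 s[j]='c': π[27]=0 (border '')
j=28 s[j]='a': π[28]=0 (border '')
j=29 s[j]='a': π[29]=0 (border '')
j=30 s[j]='b': π[30]=1 (border 'b')
j=31 s[j]='a': k: 1→0; π[31]=0 (border '')
j=32 s[j]='b': π[32]=1 (border 'b')
j=33 s[j]='a': k: 1→0; π[33]=0 (border '')
j=34 s[j]='a': π[34]=0 (border '')
j=35 s[j]='b': π[35]=1 (border 'b')
j=36 s[j]='c': k: 1→0; π[36]=0 (border '')
j=37 s[j]='c': π[37]=0 (border '')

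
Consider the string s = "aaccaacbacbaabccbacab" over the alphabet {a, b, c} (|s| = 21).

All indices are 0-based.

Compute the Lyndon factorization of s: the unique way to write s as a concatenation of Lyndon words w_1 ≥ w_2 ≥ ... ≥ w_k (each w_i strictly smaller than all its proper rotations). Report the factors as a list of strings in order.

["aacc", "aacbacb", "aabccbacab"]

emit factor 1: 'aacc' (i=0, period=4)
emit factor 2: 'aacbacb' (i=4, period=7)
emit factor 3: 'aabccbacab' (i=11, period=10)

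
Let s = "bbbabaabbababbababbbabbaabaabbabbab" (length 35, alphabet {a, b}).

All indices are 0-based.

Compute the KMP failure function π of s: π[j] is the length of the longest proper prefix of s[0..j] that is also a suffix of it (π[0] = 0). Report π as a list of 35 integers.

[0, 1, 2, 0, 1, 0, 0, 1, 2, 0, 1, 0, 1, 2, 0, 1, 0, 1, 2, 3, 4, 5, 2, 0, 0, 1, 0, 0, 1, 2, 0, 1, 2, 0, 1]

π[0] = 0
j=1 s[j]='b': π[1]=1 (border 'b')
j=2 s[j]='b': π[2]=2 (border 'bb')
j=3 s[j]='a': k: 2→1→0; π[3]=0 (border '')
j=4 s[j]='b': π[4]=1 (border 'b')
j=5 s[j]='a': k: 1→0; π[5]=0 (border '')
j=6 s[j]='a': π[6]=0 (border '')
j=7 s[j]='b': π[7]=1 (border 'b')
j=8 s[j]='b': π[8]=2 (border 'bb')
j=9 s[j]='a': k: 2→1→0; π[9]=0 (border '')
j=10 s[j]='b': π[10]=1 (border 'b')
j=11 s[j]='a': k: 1→0; π[11]=0 (border '')
j=12 s[j]='b': π[12]=1 (border 'b')
j=13 s[j]='b': π[13]=2 (border 'bb')
j=14 s[j]='a': k: 2→1→0; π[14]=0 (border '')
j=15 s[j]='b': π[15]=1 (border 'b')
j=16 s[j]='a': k: 1→0; π[16]=0 (border '')
j=17 s[j]='b': π[17]=1 (border 'b')
j=18 s[j]='b': π[18]=2 (border 'bb')
j=19 s[j]='b': π[19]=3 (border 'bbb')
j=20 s[j]='a': π[20]=4 (border 'bbba')
j=21 s[j]='b': π[21]=5 (border 'bbbab')
j=22 s[j]='b': k: 5→1; π[22]=2 (border 'bb')
j=23 s[j]='a': k: 2→1→0; π[23]=0 (border '')
j=24 s[j]='a': π[24]=0 (border '')
j=25 s[j]='b': π[25]=1 (border 'b')
j=26 s[j]='a': k: 1→0; π[26]=0 (border '')
j=27 s[j]='a': π[27]=0 (border '')
j=28 s[j]='b': π[28]=1 (border 'b')
j=29 s[j]='b': π[29]=2 (border 'bb')
j=30 s[j]='a': k: 2→1→0; π[30]=0 (border '')
j=31 s[j]='b': π[31]=1 (border 'b')
j=32 s[j]='b': π[32]=2 (border 'bb')
j=33 s[j]='a': k: 2→1→0; π[33]=0 (border '')
j=34 s[j]='b': π[34]=1 (border 'b')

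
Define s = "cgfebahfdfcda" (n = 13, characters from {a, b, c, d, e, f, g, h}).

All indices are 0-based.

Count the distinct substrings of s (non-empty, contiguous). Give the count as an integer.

86

rank | idx | suffix
   0 |  12 | a
   1 |   5 | ahfdfcda
   2 |   4 | bahfdfcda
   3 |  10 | cda
   4 |   0 | cgfebahfdfcda
   5 |  11 | da
   6 |   8 | dfcda
   7 |   3 | ebahfdfcda
   8 |   9 | fcda
   9 |   7 | fdfcda
  10 |   2 | febahfdfcda
  11 |   1 | gfebahfdfcda
  12 |   6 | hfdfcda

SA = [12, 5, 4, 10, 0, 11, 8, 3, 9, 7, 2, 1, 6]
i: (SA[i-1],SA[i]) lcp shared
  1: (12,5) 1 'a'
  2: (5,4) 0 ''
  3: (4,10) 0 ''
  4: (10,0) 1 'c'
  5: (0,11) 0 ''
  6: (11,8) 1 'd'
  7: (8,3) 0 ''
  8: (3,9) 0 ''
  9: (9,7) 1 'f'
  10: (7,2) 1 'f'
  11: (2,1) 0 ''
  12: (1,6) 0 ''

n(n+1)/2 = 13·14/2 = 91
Σ LCP = 0 + 1 + 0 + 0 + 1 + 0 + 1 + 0 + 0 + 1 + 1 + 0 + 0 = 5
distinct = 91 − 5 = 86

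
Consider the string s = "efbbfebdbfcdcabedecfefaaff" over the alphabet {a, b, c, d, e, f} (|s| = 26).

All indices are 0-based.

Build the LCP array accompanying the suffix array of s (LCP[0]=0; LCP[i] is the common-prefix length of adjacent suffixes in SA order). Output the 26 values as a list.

sorted suffixes:
  #0 SA[0]=22  'aaff'
  #1 SA[1]=13  'abedecfefaaff'
  #2 SA[2]=23  'aff'
  #3 SA[3]=2  'bbfebdbfcdcabedecfefaaff'
  #4 SA[4]=6  'bdbfcdcabedecfefaaff'
  #5 SA[5]=14  'bedecfefaaff'
  #6 SA[6]=8  'bfcdcabedecfefaaff'
  #7 SA[7]=3  'bfebdbfcdcabedecfefaaff'
  #8 SA[8]=12  'cabedecfefaaff'
  #9 SA[9]=10  'cdcabedecfefaaff'
  #10 SA[10]=18  'cfefaaff'
  #11 SA[11]=7  'dbfcdcabedecfefaaff'
  #12 SA[12]=11  'dcabedecfefaaff'
  #13 SA[13]=16  'decfefaaff'
  #14 SA[14]=5  'ebdbfcdcabedecfefaaff'
  #15 SA[15]=17  'ecfefaaff'
  #16 SA[16]=15  'edecfefaaff'
  #17 SA[17]=20  'efaaff'
  #18 SA[18]=0  'efbbfebdbfcdcabedecfefaaff'
  #19 SA[19]=25  'f'
  #20 SA[20]=21  'faaff'
  #21 SA[21]=1  'fbbfebdbfcdcabedecfefaaff'
  #22 SA[22]=9  'fcdcabedecfefaaff'
  #23 SA[23]=4  'febdbfcdcabedecfefaaff'
  #24 SA[24]=19  'fefaaff'
  #25 SA[25]=24  'ff'

SA = [22, 13, 23, 2, 6, 14, 8, 3, 12, 10, 18, 7, 11, 16, 5, 17, 15, 20, 0, 25, 21, 1, 9, 4, 19, 24]
i: (SA[i-1],SA[i]) lcp shared
  1: (22,13) 1 'a'
  2: (13,23) 1 'a'
  3: (23,2) 0 ''
  4: (2,6) 1 'b'
  5: (6,14) 1 'b'
  6: (14,8) 1 'b'
  7: (8,3) 2 'bf'
  8: (3,12) 0 ''
  9: (12,10) 1 'c'
  10: (10,18) 1 'c'
  11: (18,7) 0 ''
  12: (7,11) 1 'd'
  13: (11,16) 1 'd'
  14: (16,5) 0 ''
  15: (5,17) 1 'e'
  16: (17,15) 1 'e'
  17: (15,20) 1 'e'
  18: (20,0) 2 'ef'
  19: (0,25) 0 ''
  20: (25,21) 1 'f'
  21: (21,1) 1 'f'
  22: (1,9) 1 'f'
  23: (9,4) 1 'f'
  24: (4,19) 2 'fe'
  25: (19,24) 1 'f'

[0, 1, 1, 0, 1, 1, 1, 2, 0, 1, 1, 0, 1, 1, 0, 1, 1, 1, 2, 0, 1, 1, 1, 1, 2, 1]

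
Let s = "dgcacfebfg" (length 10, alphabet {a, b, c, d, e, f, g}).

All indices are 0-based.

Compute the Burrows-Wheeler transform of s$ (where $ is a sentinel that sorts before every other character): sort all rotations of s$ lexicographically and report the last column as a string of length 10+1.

gcega$fcbfd

rank  rotation     last
    0  $dgcacfebfg  g
    1  acfebfg$dgc  c
    2  bfg$dgcacfe  e
    3  cacfebfg$dg  g
    4  cfebfg$dgca  a
    5  dgcacfebfg$  $
    6  ebfg$dgcacf  f
    7  febfg$dgcac  c
    8  fg$dgcacfeb  b
    9  g$dgcacfebf  f
   10  gcacfebfg$d  d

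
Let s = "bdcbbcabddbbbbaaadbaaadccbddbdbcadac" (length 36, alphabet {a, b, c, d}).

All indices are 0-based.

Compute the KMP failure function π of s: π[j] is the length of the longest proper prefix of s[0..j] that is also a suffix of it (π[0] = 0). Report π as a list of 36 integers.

π[0] = 0
j=1 s[j]='d': π[1]=0 (border '')
j=2 s[j]='c': π[2]=0 (border '')
j=3 s[j]='b': π[3]=1 (border 'b')
j=4 s[j]='b': k: 1→0; π[4]=1 (border 'b')
j=5 s[j]='c': k: 1→0; π[5]=0 (border '')
j=6 s[j]='a': π[6]=0 (border '')
j=7 s[j]='b': π[7]=1 (border 'b')
j=8 s[j]='d': π[8]=2 (border 'bd')
j=9 s[j]='d': k: 2→0; π[9]=0 (border '')
j=10 s[j]='b': π[10]=1 (border 'b')
j=11 s[j]='b': k: 1→0; π[11]=1 (border 'b')
j=12 s[j]='b': k: 1→0; π[12]=1 (border 'b')
j=13 s[j]='b': k: 1→0; π[13]=1 (border 'b')
j=14 s[j]='a': k: 1→0; π[14]=0 (border '')
j=15 s[j]='a': π[15]=0 (border '')
j=16 s[j]='a': π[16]=0 (border '')
j=17 s[j]='d': π[17]=0 (border '')
j=18 s[j]='b': π[18]=1 (border 'b')
j=19 s[j]='a': k: 1→0; π[19]=0 (border '')
j=20 s[j]='a': π[20]=0 (border '')
j=21 s[j]='a': π[21]=0 (border '')
j=22 s[j]='d': π[22]=0 (border '')
j=23 s[j]='c': π[23]=0 (border '')
j=24 s[j]='c': π[24]=0 (border '')
j=25 s[j]='b': π[25]=1 (border 'b')
j=26 s[j]='d': π[26]=2 (border 'bd')
j=27 s[j]='d': k: 2→0; π[27]=0 (border '')
j=28 s[j]='b': π[28]=1 (border 'b')
j=29 s[j]='d': π[29]=2 (border 'bd')
j=30 s[j]='b': k: 2→0; π[30]=1 (border 'b')
j=31 s[j]='c': k: 1→0; π[31]=0 (border '')
j=32 s[j]='a': π[32]=0 (border '')
j=33 s[j]='d': π[33]=0 (border '')
j=34 s[j]='a': π[34]=0 (border '')
j=35 s[j]='c': π[35]=0 (border '')

[0, 0, 0, 1, 1, 0, 0, 1, 2, 0, 1, 1, 1, 1, 0, 0, 0, 0, 1, 0, 0, 0, 0, 0, 0, 1, 2, 0, 1, 2, 1, 0, 0, 0, 0, 0]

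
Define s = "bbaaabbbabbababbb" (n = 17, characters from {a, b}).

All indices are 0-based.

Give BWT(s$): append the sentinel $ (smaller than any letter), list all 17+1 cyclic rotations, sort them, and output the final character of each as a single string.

rank  rotation            last
    0  $bbaaabbbabbababbb  b
    1  aaabbbabbababbb$bb  b
    2  aabbbabbababbb$bba  a
    3  ababbb$bbaaabbbabb  b
    4  abbababbb$bbaaabbb  b
    5  abbb$bbaaabbbabbab  b
    6  abbbabbababbb$bbaa  a
    7  b$bbaaabbbabbababb  b
    8  baaabbbabbababbb$b  b
    9  bababbb$bbaaabbbab  b
   10  babbababbb$bbaaabb  b
   11  babbb$bbaaabbbabba  a
   12  bb$bbaaabbbabbabab  b
   13  bbaaabbbabbababbb$  $
   14  bbababbb$bbaaabbba  a
   15  bbabbababbb$bbaaab  b
   16  bbb$bbaaabbbabbaba  a
   17  bbbabbababbb$bbaaa  a

bbabbbabbbbab$abaa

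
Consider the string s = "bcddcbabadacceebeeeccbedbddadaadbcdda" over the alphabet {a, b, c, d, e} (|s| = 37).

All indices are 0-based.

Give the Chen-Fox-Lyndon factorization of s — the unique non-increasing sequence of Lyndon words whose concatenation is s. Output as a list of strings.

["bcddc", "b", "abadacceebeeeccbedbddad", "aadbcdd", "a"]

emit factor 1: 'bcddc' (i=0, period=5)
emit factor 2: 'b' (i=5, period=1)
emit factor 3: 'abadacceebeeeccbedbddad' (i=6, period=23)
emit factor 4: 'aadbcdd' (i=29, period=7)
emit factor 5: 'a' (i=36, period=1)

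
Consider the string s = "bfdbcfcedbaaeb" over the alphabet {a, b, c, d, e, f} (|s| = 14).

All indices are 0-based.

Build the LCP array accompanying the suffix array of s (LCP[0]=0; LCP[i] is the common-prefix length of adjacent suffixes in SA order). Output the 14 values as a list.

[0, 1, 0, 1, 1, 1, 0, 1, 0, 2, 0, 1, 0, 1]

rank | idx | suffix
   0 |  10 | aaeb
   1 |  11 | aeb
   2 |  13 | b
   3 |   9 | baaeb
   4 |   3 | bcfcedbaaeb
   5 |   0 | bfdbcfcedbaaeb
   6 |   6 | cedbaaeb
   7 |   4 | cfcedbaaeb
   8 |   8 | dbaaeb
   9 |   2 | dbcfcedbaaeb
  10 |  12 | eb
  11 |   7 | edbaaeb
  12 |   5 | fcedbaaeb
  13 |   1 | fdbcfcedbaaeb

SA = [10, 11, 13, 9, 3, 0, 6, 4, 8, 2, 12, 7, 5, 1]
[i] adj suffixes → lcp
  [1] 10/11 → 1 ('a')
  [2] 11/13 → 0 ('')
  [3] 13/9 → 1 ('b')
  [4] 9/3 → 1 ('b')
  [5] 3/0 → 1 ('b')
  [6] 0/6 → 0 ('')
  [7] 6/4 → 1 ('c')
  [8] 4/8 → 0 ('')
  [9] 8/2 → 2 ('db')
  [10] 2/12 → 0 ('')
  [11] 12/7 → 1 ('e')
  [12] 7/5 → 0 ('')
  [13] 5/1 → 1 ('f')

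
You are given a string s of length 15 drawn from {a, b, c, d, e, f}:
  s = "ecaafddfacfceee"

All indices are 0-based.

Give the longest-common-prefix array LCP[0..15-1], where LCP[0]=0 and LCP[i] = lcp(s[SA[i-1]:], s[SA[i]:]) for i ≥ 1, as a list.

rank | idx | suffix
   0 |   2 | aafddfacfceee
   1 |   8 | acfceee
   2 |   3 | afddfacfceee
   3 |   1 | caafddfacfceee
   4 |  11 | ceee
   5 |   9 | cfceee
   6 |   5 | ddfacfceee
   7 |   6 | dfacfceee
   8 |  14 | e
   9 |   0 | ecaafddfacfceee
  10 |  13 | ee
  11 |  12 | eee
  12 |   7 | facfceee
  13 |  10 | fceee
  14 |   4 | fddfacfceee

SA = [2, 8, 3, 1, 11, 9, 5, 6, 14, 0, 13, 12, 7, 10, 4]
rank  pair      lcp
   1  s[2:],s[8:]  1  'a'
   2  s[8:],s[3:]  1  'a'
   3  s[3:],s[1:]  0  ''
   4  s[1:],s[11:]  1  'c'
   5  s[11:],s[9:]  1  'c'
   6  s[9:],s[5:]  0  ''
   7  s[5:],s[6:]  1  'd'
   8  s[6:],s[14:]  0  ''
   9  s[14:],s[0:]  1  'e'
  10  s[0:],s[13:]  1  'e'
  11  s[13:],s[12:]  2  'ee'
  12  s[12:],s[7:]  0  ''
  13  s[7:],s[10:]  1  'f'
  14  s[10:],s[4:]  1  'f'

[0, 1, 1, 0, 1, 1, 0, 1, 0, 1, 1, 2, 0, 1, 1]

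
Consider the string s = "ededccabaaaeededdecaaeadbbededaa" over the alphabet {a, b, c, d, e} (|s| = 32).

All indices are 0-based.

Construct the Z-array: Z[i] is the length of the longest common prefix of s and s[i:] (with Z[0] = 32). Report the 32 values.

Z[0]=32
i=1: i≥r, start 0; Z[1]=0
i=2: i≥r, start 0; Z[2]=2 scan→box=[2,4)
i=3: min(r-i=1, Z[1]=0)=0; Z[3]=0
i=4: i≥r, start 0; Z[4]=0
i=5: i≥r, start 0; Z[5]=0
i=6: i≥r, start 0; Z[6]=0
i=7: i≥r, start 0; Z[7]=0
i=8: i≥r, start 0; Z[8]=0
i=9: i≥r, start 0; Z[9]=0
i=10: i≥r, start 0; Z[10]=0
i=11: i≥r, start 0; Z[11]=1 scan→box=[11,12)
i=12: i≥r, start 0; Z[12]=4 scan→box=[12,16)
i=13: min(r-i=3, Z[1]=0)=0; Z[13]=0
i=14: min(r-i=2, Z[2]=2)=2; Z[14]=2
i=15: min(r-i=1, Z[3]=0)=0; Z[15]=0
i=16: i≥r, start 0; Z[16]=0
i=17: i≥r, start 0; Z[17]=1 scan→box=[17,18)
i=18: i≥r, start 0; Z[18]=0
i=19: i≥r, start 0; Z[19]=0
i=20: i≥r, start 0; Z[20]=0
i=21: i≥r, start 0; Z[21]=1 scan→box=[21,22)
i=22: i≥r, start 0; Z[22]=0
i=23: i≥r, start 0; Z[23]=0
i=24: i≥r, start 0; Z[24]=0
i=25: i≥r, start 0; Z[25]=0
i=26: i≥r, start 0; Z[26]=4 scan→box=[26,30)
i=27: min(r-i=3, Z[1]=0)=0; Z[27]=0
i=28: min(r-i=2, Z[2]=2)=2; Z[28]=2
i=29: min(r-i=1, Z[3]=0)=0; Z[29]=0
i=30: i≥r, start 0; Z[30]=0
i=31: i≥r, start 0; Z[31]=0

[32, 0, 2, 0, 0, 0, 0, 0, 0, 0, 0, 1, 4, 0, 2, 0, 0, 1, 0, 0, 0, 1, 0, 0, 0, 0, 4, 0, 2, 0, 0, 0]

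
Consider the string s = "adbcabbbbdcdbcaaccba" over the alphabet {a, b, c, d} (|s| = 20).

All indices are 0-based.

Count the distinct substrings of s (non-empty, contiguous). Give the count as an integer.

sorted suffixes:
  #0 SA[0]=19  'a'
  #1 SA[1]=14  'aaccba'
  #2 SA[2]=4  'abbbbdcdbcaaccba'
  #3 SA[3]=15  'accba'
  #4 SA[4]=0  'adbcabbbbdcdbcaaccba'
  #5 SA[5]=18  'ba'
  #6 SA[6]=5  'bbbbdcdbcaaccba'
  #7 SA[7]=6  'bbbdcdbcaaccba'
  #8 SA[8]=7  'bbdcdbcaaccba'
  #9 SA[9]=12  'bcaaccba'
  #10 SA[10]=2  'bcabbbbdcdbcaaccba'
  #11 SA[11]=8  'bdcdbcaaccba'
  #12 SA[12]=13  'caaccba'
  #13 SA[13]=3  'cabbbbdcdbcaaccba'
  #14 SA[14]=17  'cba'
  #15 SA[15]=16  'ccba'
  #16 SA[16]=10  'cdbcaaccba'
  #17 SA[17]=11  'dbcaaccba'
  #18 SA[18]=1  'dbcabbbbdcdbcaaccba'
  #19 SA[19]=9  'dcdbcaaccba'

SA = [19, 14, 4, 15, 0, 18, 5, 6, 7, 12, 2, 8, 13, 3, 17, 16, 10, 11, 1, 9]
rank  pair      lcp
   1  s[19:],s[14:]  1  'a'
   2  s[14:],s[4:]  1  'a'
   3  s[4:],s[15:]  1  'a'
   4  s[15:],s[0:]  1  'a'
   5  s[0:],s[18:]  0  ''
   6  s[18:],s[5:]  1  'b'
   7  s[5:],s[6:]  3  'bbb'
   8  s[6:],s[7:]  2  'bb'
   9  s[7:],s[12:]  1  'b'
  10  s[12:],s[2:]  3  'bca'
  11  s[2:],s[8:]  1  'b'
  12  s[8:],s[13:]  0  ''
  13  s[13:],s[3:]  2  'ca'
  14  s[3:],s[17:]  1  'c'
  15  s[17:],s[16:]  1  'c'
  16  s[16:],s[10:]  1  'c'
  17  s[10:],s[11:]  0  ''
  18  s[11:],s[1:]  4  'dbca'
  19  s[1:],s[9:]  1  'd'

n(n+1)/2 = 20·21/2 = 210
Σ LCP = 0 + 1 + 1 + 1 + 1 + 0 + 1 + 3 + 2 + 1 + 3 + 1 + 0 + 2 + 1 + 1 + 1 + 0 + 4 + 1 = 25
distinct = 210 − 25 = 185

185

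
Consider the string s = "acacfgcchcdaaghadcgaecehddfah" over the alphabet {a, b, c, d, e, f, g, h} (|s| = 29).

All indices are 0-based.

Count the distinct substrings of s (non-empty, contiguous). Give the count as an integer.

412

rank→(start, suffix):
  0 → (11, 'aaghadcgaecehddfah')
  1 → (0, 'acacfgcchcdaaghadcgaecehddfah')
  2 → (2, 'acfgcchcdaaghadcgaecehddfah')
  3 → (15, 'adcgaecehddfah')
  4 → (19, 'aecehddfah')
  5 → (12, 'aghadcgaecehddfah')
  6 → (27, 'ah')
  7 → (1, 'cacfgcchcdaaghadcgaecehddfah')
  8 → (6, 'cchcdaaghadcgaecehddfah')
  9 → (9, 'cdaaghadcgaecehddfah')
  10 → (21, 'cehddfah')
  11 → (3, 'cfgcchcdaaghadcgaecehddfah')
  12 → (17, 'cgaecehddfah')
  13 → (7, 'chcdaaghadcgaecehddfah')
  14 → (10, 'daaghadcgaecehddfah')
  15 → (16, 'dcgaecehddfah')
  16 → (24, 'ddfah')
  17 → (25, 'dfah')
  18 → (20, 'ecehddfah')
  19 → (22, 'ehddfah')
  20 → (26, 'fah')
  21 → (4, 'fgcchcdaaghadcgaecehddfah')
  22 → (18, 'gaecehddfah')
  23 → (5, 'gcchcdaaghadcgaecehddfah')
  24 → (13, 'ghadcgaecehddfah')
  25 → (28, 'h')
  26 → (14, 'hadcgaecehddfah')
  27 → (8, 'hcdaaghadcgaecehddfah')
  28 → (23, 'hddfah')

SA = [11, 0, 2, 15, 19, 12, 27, 1, 6, 9, 21, 3, 17, 7, 10, 16, 24, 25, 20, 22, 26, 4, 18, 5, 13, 28, 14, 8, 23]
rank  pair      lcp
   1  s[11:],s[0:]  1  'a'
   2  s[0:],s[2:]  2  'ac'
   3  s[2:],s[15:]  1  'a'
   4  s[15:],s[19:]  1  'a'
   5  s[19:],s[12:]  1  'a'
   6  s[12:],s[27:]  1  'a'
   7  s[27:],s[1:]  0  ''
   8  s[1:],s[6:]  1  'c'
   9  s[6:],s[9:]  1  'c'
  10  s[9:],s[21:]  1  'c'
  11  s[21:],s[3:]  1  'c'
  12  s[3:],s[17:]  1  'c'
  13  s[17:],s[7:]  1  'c'
  14  s[7:],s[10:]  0  ''
  15  s[10:],s[16:]  1  'd'
  16  s[16:],s[24:]  1  'd'
  17  s[24:],s[25:]  1  'd'
  18  s[25:],s[20:]  0  ''
  19  s[20:],s[22:]  1  'e'
  20  s[22:],s[26:]  0  ''
  21  s[26:],s[4:]  1  'f'
  22  s[4:],s[18:]  0  ''
  23  s[18:],s[5:]  1  'g'
  24  s[5:],s[13:]  1  'g'
  25  s[13:],s[28:]  0  ''
  26  s[28:],s[14:]  1  'h'
  27  s[14:],s[8:]  1  'h'
  28  s[8:],s[23:]  1  'h'

n(n+1)/2 = 29·30/2 = 435
Σ LCP = 0 + 1 + 2 + 1 + 1 + 1 + 1 + 0 + 1 + 1 + 1 + 1 + 1 + 1 + 0 + 1 + 1 + 1 + 0 + 1 + 0 + 1 + 0 + 1 + 1 + 0 + 1 + 1 + 1 = 23
distinct = 435 − 23 = 412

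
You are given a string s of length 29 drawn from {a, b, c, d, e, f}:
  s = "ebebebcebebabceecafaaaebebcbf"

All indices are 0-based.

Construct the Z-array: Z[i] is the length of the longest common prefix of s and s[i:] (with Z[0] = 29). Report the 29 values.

[29, 0, 4, 0, 2, 0, 0, 4, 0, 2, 0, 0, 0, 0, 1, 1, 0, 0, 0, 0, 0, 0, 4, 0, 2, 0, 0, 0, 0]

Z[0]=29
i=1: i≥r, start 0; Z[1]=0
i=2: i≥r, start 0; Z[2]=4 scan→box=[2,6)
i=3: min(r-i=3, Z[1]=0)=0; Z[3]=0
i=4: min(r-i=2, Z[2]=4)=2; Z[4]=2
i=5: min(r-i=1, Z[3]=0)=0; Z[5]=0
i=6: i≥r, start 0; Z[6]=0
i=7: i≥r, start 0; Z[7]=4 scan→box=[7,11)
i=8: min(r-i=3, Z[1]=0)=0; Z[8]=0
i=9: min(r-i=2, Z[2]=4)=2; Z[9]=2
i=10: min(r-i=1, Z[3]=0)=0; Z[10]=0
i=11: i≥r, start 0; Z[11]=0
i=12: i≥r, start 0; Z[12]=0
i=13: i≥r, start 0; Z[13]=0
i=14: i≥r, start 0; Z[14]=1 scan→box=[14,15)
i=15: i≥r, start 0; Z[15]=1 scan→box=[15,16)
i=16: i≥r, start 0; Z[16]=0
i=17: i≥r, start 0; Z[17]=0
i=18: i≥r, start 0; Z[18]=0
i=19: i≥r, start 0; Z[19]=0
i=20: i≥r, start 0; Z[20]=0
i=21: i≥r, start 0; Z[21]=0
i=22: i≥r, start 0; Z[22]=4 scan→box=[22,26)
i=23: min(r-i=3, Z[1]=0)=0; Z[23]=0
i=24: min(r-i=2, Z[2]=4)=2; Z[24]=2
i=25: min(r-i=1, Z[3]=0)=0; Z[25]=0
i=26: i≥r, start 0; Z[26]=0
i=27: i≥r, start 0; Z[27]=0
i=28: i≥r, start 0; Z[28]=0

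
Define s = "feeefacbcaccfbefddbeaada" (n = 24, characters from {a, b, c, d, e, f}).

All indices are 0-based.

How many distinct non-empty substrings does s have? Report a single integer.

rank | idx | suffix
   0 |  23 | a
   1 |  20 | aada
   2 |   5 | acbcaccfbefddbeaada
   3 |   9 | accfbefddbeaada
   4 |  21 | ada
   5 |   7 | bcaccfbefddbeaada
   6 |  18 | beaada
   7 |  13 | befddbeaada
   8 |   8 | caccfbefddbeaada
   9 |   6 | cbcaccfbefddbeaada
  10 |  10 | ccfbefddbeaada
  11 |  11 | cfbefddbeaada
  12 |  22 | da
  13 |  17 | dbeaada
  14 |  16 | ddbeaada
  15 |  19 | eaada
  16 |   1 | eeefacbcaccfbefddbeaada
  17 |   2 | eefacbcaccfbefddbeaada
  18 |   3 | efacbcaccfbefddbeaada
  19 |  14 | efddbeaada
  20 |   4 | facbcaccfbefddbeaada
  21 |  12 | fbefddbeaada
  22 |  15 | fddbeaada
  23 |   0 | feeefacbcaccfbefddbeaada

SA = [23, 20, 5, 9, 21, 7, 18, 13, 8, 6, 10, 11, 22, 17, 16, 19, 1, 2, 3, 14, 4, 12, 15, 0]
rank  pair      lcp
   1  s[23:],s[20:]  1  'a'
   2  s[20:],s[5:]  1  'a'
   3  s[5:],s[9:]  2  'ac'
   4  s[9:],s[21:]  1  'a'
   5  s[21:],s[7:]  0  ''
   6  s[7:],s[18:]  1  'b'
   7  s[18:],s[13:]  2  'be'
   8  s[13:],s[8:]  0  ''
   9  s[8:],s[6:]  1  'c'
  10  s[6:],s[10:]  1  'c'
  11  s[10:],s[11:]  1  'c'
  12  s[11:],s[22:]  0  ''
  13  s[22:],s[17:]  1  'd'
  14  s[17:],s[16:]  1  'd'
  15  s[16:],s[19:]  0  ''
  16  s[19:],s[1:]  1  'e'
  17  s[1:],s[2:]  2  'ee'
  18  s[2:],s[3:]  1  'e'
  19  s[3:],s[14:]  2  'ef'
  20  s[14:],s[4:]  0  ''
  21  s[4:],s[12:]  1  'f'
  22  s[12:],s[15:]  1  'f'
  23  s[15:],s[0:]  1  'f'

n(n+1)/2 = 24·25/2 = 300
Σ LCP = 0 + 1 + 1 + 2 + 1 + 0 + 1 + 2 + 0 + 1 + 1 + 1 + 0 + 1 + 1 + 0 + 1 + 2 + 1 + 2 + 0 + 1 + 1 + 1 = 22
distinct = 300 − 22 = 278

278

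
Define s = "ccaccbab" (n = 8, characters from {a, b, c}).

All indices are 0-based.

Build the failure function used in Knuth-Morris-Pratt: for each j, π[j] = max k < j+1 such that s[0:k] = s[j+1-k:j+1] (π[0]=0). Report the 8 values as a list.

[0, 1, 0, 1, 2, 0, 0, 0]

π[0] = 0
j=1 s[j]='c': π[1]=1 (border 'c')
j=2 s[j]='a': k: 1→0; π[2]=0 (border '')
j=3 s[j]='c': π[3]=1 (border 'c')
j=4 s[j]='c': π[4]=2 (border 'cc')
j=5 s[j]='b': k: 2→1→0; π[5]=0 (border '')
j=6 s[j]='a': π[6]=0 (border '')
j=7 s[j]='b': π[7]=0 (border '')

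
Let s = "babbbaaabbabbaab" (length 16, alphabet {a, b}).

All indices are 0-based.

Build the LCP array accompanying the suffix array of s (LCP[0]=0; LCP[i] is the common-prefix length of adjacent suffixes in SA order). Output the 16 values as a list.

rank | idx | suffix
   0 |   5 | aaabbabbaab
   1 |  13 | aab
   2 |   6 | aabbabbaab
   3 |  14 | ab
   4 |  10 | abbaab
   5 |   7 | abbabbaab
   6 |   1 | abbbaaabbabbaab
   7 |  15 | b
   8 |   4 | baaabbabbaab
   9 |  12 | baab
  10 |   9 | babbaab
  11 |   0 | babbbaaabbabbaab
  12 |   3 | bbaaabbabbaab
  13 |  11 | bbaab
  14 |   8 | bbabbaab
  15 |   2 | bbbaaabbabbaab

SA = [5, 13, 6, 14, 10, 7, 1, 15, 4, 12, 9, 0, 3, 11, 8, 2]
rank  pair      lcp
   1  s[5:],s[13:]  2  'aa'
   2  s[13:],s[6:]  3  'aab'
   3  s[6:],s[14:]  1  'a'
   4  s[14:],s[10:]  2  'ab'
   5  s[10:],s[7:]  4  'abba'
   6  s[7:],s[1:]  3  'abb'
   7  s[1:],s[15:]  0  ''
   8  s[15:],s[4:]  1  'b'
   9  s[4:],s[12:]  3  'baa'
  10  s[12:],s[9:]  2  'ba'
  11  s[9:],s[0:]  4  'babb'
  12  s[0:],s[3:]  1  'b'
  13  s[3:],s[11:]  4  'bbaa'
  14  s[11:],s[8:]  3  'bba'
  15  s[8:],s[2:]  2  'bb'

[0, 2, 3, 1, 2, 4, 3, 0, 1, 3, 2, 4, 1, 4, 3, 2]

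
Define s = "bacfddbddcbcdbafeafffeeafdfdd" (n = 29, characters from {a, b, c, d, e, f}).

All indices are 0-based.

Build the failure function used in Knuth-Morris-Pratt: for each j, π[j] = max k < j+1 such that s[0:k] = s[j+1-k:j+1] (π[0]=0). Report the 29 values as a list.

[0, 0, 0, 0, 0, 0, 1, 0, 0, 0, 1, 0, 0, 1, 2, 0, 0, 0, 0, 0, 0, 0, 0, 0, 0, 0, 0, 0, 0]

π[0] = 0
j=1 s[j]='a': π[1]=0 (border '')
j=2 s[j]='c': π[2]=0 (border '')
j=3 s[j]='f': π[3]=0 (border '')
j=4 s[j]='d': π[4]=0 (border '')
j=5 s[j]='d': π[5]=0 (border '')
j=6 s[j]='b': π[6]=1 (border 'b')
j=7 s[j]='d': k: 1→0; π[7]=0 (border '')
j=8 s[j]='d': π[8]=0 (border '')
j=9 s[j]='c': π[9]=0 (border '')
j=10 s[j]='b': π[10]=1 (border 'b')
j=11 s[j]='c': k: 1→0; π[11]=0 (border '')
j=12 s[j]='d': π[12]=0 (border '')
j=13 s[j]='b': π[13]=1 (border 'b')
j=14 s[j]='a': π[14]=2 (border 'ba')
j=15 s[j]='f': k: 2→0; π[15]=0 (border '')
j=16 s[j]='e': π[16]=0 (border '')
j=17 s[j]='a': π[17]=0 (border '')
j=18 s[j]='f': π[18]=0 (border '')
j=19 s[j]='f': π[19]=0 (border '')
j=20 s[j]='f': π[20]=0 (border '')
j=21 s[j]='e': π[21]=0 (border '')
j=22 s[j]='e': π[22]=0 (border '')
j=23 s[j]='a': π[23]=0 (border '')
j=24 s[j]='f': π[24]=0 (border '')
j=25 s[j]='d': π[25]=0 (border '')
j=26 s[j]='f': π[26]=0 (border '')
j=27 s[j]='d': π[27]=0 (border '')
j=28 s[j]='d': π[28]=0 (border '')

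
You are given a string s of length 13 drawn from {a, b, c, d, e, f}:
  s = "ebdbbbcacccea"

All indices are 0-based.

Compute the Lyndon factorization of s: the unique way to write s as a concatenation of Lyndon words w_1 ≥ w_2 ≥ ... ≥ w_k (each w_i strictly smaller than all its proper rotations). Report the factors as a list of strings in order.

["e", "bd", "bbbc", "accce", "a"]

emit factor 1: 'e' (i=0, period=1)
emit factor 2: 'bd' (i=1, period=2)
emit factor 3: 'bbbc' (i=3, period=4)
emit factor 4: 'accce' (i=7, period=5)
emit factor 5: 'a' (i=12, period=1)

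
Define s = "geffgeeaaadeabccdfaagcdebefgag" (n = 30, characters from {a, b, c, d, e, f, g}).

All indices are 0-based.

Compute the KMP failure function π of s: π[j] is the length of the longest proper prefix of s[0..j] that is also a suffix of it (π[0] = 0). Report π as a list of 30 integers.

π[0] = 0
j=1 s[j]='e': π[1]=0 (border '')
j=2 s[j]='f': π[2]=0 (border '')
j=3 s[j]='f': π[3]=0 (border '')
j=4 s[j]='g': π[4]=1 (border 'g')
j=5 s[j]='e': π[5]=2 (border 'ge')
j=6 s[j]='e': k: 2→0; π[6]=0 (border '')
j=7 s[j]='a': π[7]=0 (border '')
j=8 s[j]='a': π[8]=0 (border '')
j=9 s[j]='a': π[9]=0 (border '')
j=10 s[j]='d': π[10]=0 (border '')
j=11 s[j]='e': π[11]=0 (border '')
j=12 s[j]='a': π[12]=0 (border '')
j=13 s[j]='b': π[13]=0 (border '')
j=14 s[j]='c': π[14]=0 (border '')
j=15 s[j]='c': π[15]=0 (border '')
j=16 s[j]='d': π[16]=0 (border '')
j=17 s[j]='f': π[17]=0 (border '')
j=18 s[j]='a': π[18]=0 (border '')
j=19 s[j]='a': π[19]=0 (border '')
j=20 s[j]='g': π[20]=1 (border 'g')
j=21 s[j]='c': k: 1→0; π[21]=0 (border '')
j=22 s[j]='d': π[22]=0 (border '')
j=23 s[j]='e': π[23]=0 (border '')
j=24 s[j]='b': π[24]=0 (border '')
j=25 s[j]='e': π[25]=0 (border '')
j=26 s[j]='f': π[26]=0 (border '')
j=27 s[j]='g': π[27]=1 (border 'g')
j=28 s[j]='a': k: 1→0; π[28]=0 (border '')
j=29 s[j]='g': π[29]=1 (border 'g')

[0, 0, 0, 0, 1, 2, 0, 0, 0, 0, 0, 0, 0, 0, 0, 0, 0, 0, 0, 0, 1, 0, 0, 0, 0, 0, 0, 1, 0, 1]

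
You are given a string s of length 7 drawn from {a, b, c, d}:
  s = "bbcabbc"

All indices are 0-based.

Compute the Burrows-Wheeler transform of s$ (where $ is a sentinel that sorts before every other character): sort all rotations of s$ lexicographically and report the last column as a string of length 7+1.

cca$bbbb

rank  rotation  last
    0  $bbcabbc  c
    1  abbc$bbc  c
    2  bbc$bbca  a
    3  bbcabbc$  $
    4  bc$bbcab  b
    5  bcabbc$b  b
    6  c$bbcabb  b
    7  cabbc$bb  b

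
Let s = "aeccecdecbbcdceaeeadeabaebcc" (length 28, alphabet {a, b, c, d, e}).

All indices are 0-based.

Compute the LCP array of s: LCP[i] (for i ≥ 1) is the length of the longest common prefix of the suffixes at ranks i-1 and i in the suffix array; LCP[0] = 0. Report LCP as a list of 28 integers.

rank | idx | suffix
   0 |  21 | abaebcc
   1 |  18 | adeabaebcc
   2 |  23 | aebcc
   3 |   0 | aeccecdecbbcdceaeeadeabaebcc
   4 |  15 | aeeadeabaebcc
   5 |  22 | baebcc
   6 |   9 | bbcdceaeeadeabaebcc
   7 |  25 | bcc
   8 |  10 | bcdceaeeadeabaebcc
   9 |  27 | c
  10 |   8 | cbbcdceaeeadeabaebcc
  11 |  26 | cc
  12 |   2 | ccecdecbbcdceaeeadeabaebcc
  13 |  11 | cdceaeeadeabaebcc
  14 |   5 | cdecbbcdceaeeadeabaebcc
  15 |  13 | ceaeeadeabaebcc
  16 |   3 | cecdecbbcdceaeeadeabaebcc
  17 |  12 | dceaeeadeabaebcc
  18 |  19 | deabaebcc
  19 |   6 | decbbcdceaeeadeabaebcc
  20 |  20 | eabaebcc
  21 |  17 | eadeabaebcc
  22 |  14 | eaeeadeabaebcc
  23 |  24 | ebcc
  24 |   7 | ecbbcdceaeeadeabaebcc
  25 |   1 | eccecdecbbcdceaeeadeabaebcc
  26 |   4 | ecdecbbcdceaeeadeabaebcc
  27 |  16 | eeadeabaebcc

SA = [21, 18, 23, 0, 15, 22, 9, 25, 10, 27, 8, 26, 2, 11, 5, 13, 3, 12, 19, 6, 20, 17, 14, 24, 7, 1, 4, 16]
i: (SA[i-1],SA[i]) lcp shared
  1: (21,18) 1 'a'
  2: (18,23) 1 'a'
  3: (23,0) 2 'ae'
  4: (0,15) 2 'ae'
  5: (15,22) 0 ''
  6: (22,9) 1 'b'
  7: (9,25) 1 'b'
  8: (25,10) 2 'bc'
  9: (10,27) 0 ''
  10: (27,8) 1 'c'
  11: (8,26) 1 'c'
  12: (26,2) 2 'cc'
  13: (2,11) 1 'c'
  14: (11,5) 2 'cd'
  15: (5,13) 1 'c'
  16: (13,3) 2 'ce'
  17: (3,12) 0 ''
  18: (12,19) 1 'd'
  19: (19,6) 2 'de'
  20: (6,20) 0 ''
  21: (20,17) 2 'ea'
  22: (17,14) 2 'ea'
  23: (14,24) 1 'e'
  24: (24,7) 1 'e'
  25: (7,1) 2 'ec'
  26: (1,4) 2 'ec'
  27: (4,16) 1 'e'

[0, 1, 1, 2, 2, 0, 1, 1, 2, 0, 1, 1, 2, 1, 2, 1, 2, 0, 1, 2, 0, 2, 2, 1, 1, 2, 2, 1]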